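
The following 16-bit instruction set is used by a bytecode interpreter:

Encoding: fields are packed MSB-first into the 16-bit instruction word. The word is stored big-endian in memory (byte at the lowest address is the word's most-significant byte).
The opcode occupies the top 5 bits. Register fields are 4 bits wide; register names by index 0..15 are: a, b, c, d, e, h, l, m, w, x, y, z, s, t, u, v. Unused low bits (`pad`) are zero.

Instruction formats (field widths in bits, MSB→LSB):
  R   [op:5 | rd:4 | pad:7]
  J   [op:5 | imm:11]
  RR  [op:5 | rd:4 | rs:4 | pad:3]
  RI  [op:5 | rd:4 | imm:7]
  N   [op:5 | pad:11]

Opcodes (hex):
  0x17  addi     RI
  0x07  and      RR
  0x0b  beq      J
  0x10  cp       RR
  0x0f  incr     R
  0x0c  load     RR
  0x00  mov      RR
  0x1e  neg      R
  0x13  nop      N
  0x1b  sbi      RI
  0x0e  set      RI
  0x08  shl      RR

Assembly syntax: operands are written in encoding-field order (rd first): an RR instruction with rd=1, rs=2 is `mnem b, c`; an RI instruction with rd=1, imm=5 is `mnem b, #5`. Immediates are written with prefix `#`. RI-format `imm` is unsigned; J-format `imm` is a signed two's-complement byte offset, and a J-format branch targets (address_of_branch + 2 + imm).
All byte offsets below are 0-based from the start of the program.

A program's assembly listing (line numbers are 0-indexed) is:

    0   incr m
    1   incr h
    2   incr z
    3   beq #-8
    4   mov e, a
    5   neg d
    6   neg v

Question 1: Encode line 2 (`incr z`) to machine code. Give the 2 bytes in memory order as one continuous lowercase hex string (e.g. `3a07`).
2. incr fields op=0xf:5|rd=11:4|pad=0:7 → word 7d80h → 7d 80

7d80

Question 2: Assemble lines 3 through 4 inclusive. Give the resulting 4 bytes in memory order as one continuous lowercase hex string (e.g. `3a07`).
3. beq fields op=0xb:5|imm=-8:11 → word 5ff8h → 5f f8
4. mov fields op=0x0:5|rd=4:4|rs=0:4|pad=0:3 → word 0200h → 02 00

5ff80200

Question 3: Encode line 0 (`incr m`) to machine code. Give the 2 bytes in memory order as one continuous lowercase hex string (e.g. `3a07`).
line 0 (incr): pack op=0xf:5|rd=7:4|pad=0:7 = 0x7b80; big→ 7b 80

7b80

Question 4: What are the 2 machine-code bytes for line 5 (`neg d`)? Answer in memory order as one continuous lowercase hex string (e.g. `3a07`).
line 5 (neg): pack op=0x1e:5|rd=3:4|pad=0:7 = 0xf180; big→ f1 80

f180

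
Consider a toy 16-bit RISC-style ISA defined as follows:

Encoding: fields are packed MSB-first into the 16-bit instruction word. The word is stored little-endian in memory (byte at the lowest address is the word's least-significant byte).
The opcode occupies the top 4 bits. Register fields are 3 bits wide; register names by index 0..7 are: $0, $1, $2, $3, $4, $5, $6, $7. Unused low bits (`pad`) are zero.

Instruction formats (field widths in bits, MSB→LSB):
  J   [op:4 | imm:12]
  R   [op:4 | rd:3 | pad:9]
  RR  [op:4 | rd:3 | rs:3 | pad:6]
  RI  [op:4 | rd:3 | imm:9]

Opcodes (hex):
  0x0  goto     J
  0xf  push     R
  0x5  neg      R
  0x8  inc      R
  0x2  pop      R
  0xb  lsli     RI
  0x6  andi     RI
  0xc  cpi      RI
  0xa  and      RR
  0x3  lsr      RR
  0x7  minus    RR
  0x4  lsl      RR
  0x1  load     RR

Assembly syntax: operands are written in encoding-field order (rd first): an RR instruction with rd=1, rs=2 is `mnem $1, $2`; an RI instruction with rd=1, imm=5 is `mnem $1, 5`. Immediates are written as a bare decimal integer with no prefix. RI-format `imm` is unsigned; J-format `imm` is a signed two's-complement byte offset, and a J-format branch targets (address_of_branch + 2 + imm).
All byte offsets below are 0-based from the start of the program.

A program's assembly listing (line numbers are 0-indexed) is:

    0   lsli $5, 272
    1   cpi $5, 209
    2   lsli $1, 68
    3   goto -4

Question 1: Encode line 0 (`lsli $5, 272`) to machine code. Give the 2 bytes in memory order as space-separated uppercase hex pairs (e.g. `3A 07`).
10 BB

L0: lsli op=0xb:4|rd=5:3|imm=272:9 ⇒ 0xbb10 ⇒ little 10 bb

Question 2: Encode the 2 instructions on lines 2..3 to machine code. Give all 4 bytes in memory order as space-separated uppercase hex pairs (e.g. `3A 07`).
line 2 (lsli): pack op=0xb:4|rd=1:3|imm=68:9 = 0xb244; little→ 44 b2
line 3 (goto): pack op=0x0:4|imm=-4:12 = 0x0ffc; little→ fc 0f

44 B2 FC 0F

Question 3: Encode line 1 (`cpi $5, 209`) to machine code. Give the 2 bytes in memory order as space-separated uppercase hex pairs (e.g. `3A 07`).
1. cpi fields op=0xc:4|rd=5:3|imm=209:9 → word cad1h → d1 ca

D1 CA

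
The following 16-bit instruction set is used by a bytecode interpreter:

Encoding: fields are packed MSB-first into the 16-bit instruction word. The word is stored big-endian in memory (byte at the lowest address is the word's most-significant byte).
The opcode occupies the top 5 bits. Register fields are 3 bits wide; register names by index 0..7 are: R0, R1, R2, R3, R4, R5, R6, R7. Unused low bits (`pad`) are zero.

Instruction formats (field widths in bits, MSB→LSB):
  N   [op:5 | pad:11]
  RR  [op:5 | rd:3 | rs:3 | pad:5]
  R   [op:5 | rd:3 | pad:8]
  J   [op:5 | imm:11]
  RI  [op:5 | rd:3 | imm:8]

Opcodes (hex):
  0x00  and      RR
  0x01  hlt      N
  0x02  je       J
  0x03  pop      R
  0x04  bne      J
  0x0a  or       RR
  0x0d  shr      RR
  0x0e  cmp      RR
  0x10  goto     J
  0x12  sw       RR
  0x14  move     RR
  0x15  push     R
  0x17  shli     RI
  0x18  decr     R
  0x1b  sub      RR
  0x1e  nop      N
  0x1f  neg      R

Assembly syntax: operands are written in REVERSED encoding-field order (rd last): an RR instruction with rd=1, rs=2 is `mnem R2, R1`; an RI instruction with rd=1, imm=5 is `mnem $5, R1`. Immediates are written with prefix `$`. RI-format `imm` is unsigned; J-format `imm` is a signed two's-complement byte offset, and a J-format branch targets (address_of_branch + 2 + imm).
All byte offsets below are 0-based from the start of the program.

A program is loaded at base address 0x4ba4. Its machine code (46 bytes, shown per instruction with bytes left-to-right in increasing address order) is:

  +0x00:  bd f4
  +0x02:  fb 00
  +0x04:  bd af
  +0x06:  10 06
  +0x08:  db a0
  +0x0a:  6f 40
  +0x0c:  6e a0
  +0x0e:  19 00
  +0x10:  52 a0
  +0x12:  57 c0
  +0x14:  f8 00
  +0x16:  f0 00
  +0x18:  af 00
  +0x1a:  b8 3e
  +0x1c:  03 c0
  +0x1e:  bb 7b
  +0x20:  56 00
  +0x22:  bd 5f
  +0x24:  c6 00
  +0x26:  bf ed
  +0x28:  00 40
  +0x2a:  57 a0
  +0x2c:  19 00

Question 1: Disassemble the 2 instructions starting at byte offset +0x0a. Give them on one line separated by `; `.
off 0x0a: read 6f 40 as big → 0x6f40
  opcode bits[15:11]=0xd: shr/RR
  rd@[10:8]=0x7 ⇒ R7
  rs@[7:5]=0x2 ⇒ R2
off 0x0c: read 6e a0 as big → 0x6ea0
  opcode bits[15:11]=0xd: shr/RR
  rd@[10:8]=0x6 ⇒ R6
  rs@[7:5]=0x5 ⇒ R5

shr R2, R7; shr R5, R6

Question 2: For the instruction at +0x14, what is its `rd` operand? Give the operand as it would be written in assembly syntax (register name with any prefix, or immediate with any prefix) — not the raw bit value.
@+14  big-endian(f8 00) = 0xf800
  top 5b → 0x1f → neg [R]
  rd: (w>>8)&0x7=0x0 → R0

R0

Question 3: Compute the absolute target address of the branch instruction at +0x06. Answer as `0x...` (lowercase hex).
0x4bb2

off 0x06: read 10 06 as big → 0x1006
  opcode bits[15:11]=0x2: je/J
  imm: (w>>0)&0x7ff=0x6 → $6
  target = base 0x4ba4 + off 0x06 + 2 + imm 6 = 0x4bb2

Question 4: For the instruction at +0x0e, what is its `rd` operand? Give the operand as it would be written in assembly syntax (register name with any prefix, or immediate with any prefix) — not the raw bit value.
R1

[0e] 19 00 → 0x1900
  op=0x1900>>11=0x3 ⇒ pop (R)
  rd@[10:8]=0x1 ⇒ R1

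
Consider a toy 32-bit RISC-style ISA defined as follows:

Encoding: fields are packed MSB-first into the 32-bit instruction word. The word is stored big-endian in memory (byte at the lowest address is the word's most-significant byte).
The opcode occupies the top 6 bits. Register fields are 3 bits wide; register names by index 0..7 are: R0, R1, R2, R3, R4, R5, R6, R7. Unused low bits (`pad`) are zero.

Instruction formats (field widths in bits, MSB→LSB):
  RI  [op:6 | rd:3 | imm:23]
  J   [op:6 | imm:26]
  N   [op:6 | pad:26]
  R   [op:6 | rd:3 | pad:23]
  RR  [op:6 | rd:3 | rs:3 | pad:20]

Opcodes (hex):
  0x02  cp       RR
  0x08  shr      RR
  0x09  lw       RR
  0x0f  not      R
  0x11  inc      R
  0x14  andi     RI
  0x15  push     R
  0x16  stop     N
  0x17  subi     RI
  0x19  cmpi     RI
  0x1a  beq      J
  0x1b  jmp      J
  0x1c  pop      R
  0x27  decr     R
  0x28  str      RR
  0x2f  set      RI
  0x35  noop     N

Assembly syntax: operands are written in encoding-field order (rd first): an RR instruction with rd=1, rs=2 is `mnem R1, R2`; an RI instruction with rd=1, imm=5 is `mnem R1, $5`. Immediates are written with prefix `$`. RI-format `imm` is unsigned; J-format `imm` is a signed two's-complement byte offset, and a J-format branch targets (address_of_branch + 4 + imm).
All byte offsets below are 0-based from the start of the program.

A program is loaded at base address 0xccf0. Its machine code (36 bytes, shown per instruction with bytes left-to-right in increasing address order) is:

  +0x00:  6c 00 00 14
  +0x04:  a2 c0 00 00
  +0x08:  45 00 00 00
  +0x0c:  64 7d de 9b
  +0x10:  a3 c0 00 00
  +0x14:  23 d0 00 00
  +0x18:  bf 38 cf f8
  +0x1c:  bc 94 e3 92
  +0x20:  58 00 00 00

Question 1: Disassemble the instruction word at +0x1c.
set R1, $1368978

off 0x1c: read bc 94 e3 92 as big → 0xbc94e392
  top 6b → 0x2f → set [RI]
  rd@[25:23]=0x1 ⇒ R1
  imm@[22:0]=0x14e392 ⇒ $1368978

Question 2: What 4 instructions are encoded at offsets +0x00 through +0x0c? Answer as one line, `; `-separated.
+0x00: 6c 00 00 14 ⇒ word 0x6c000014 (big)
  op=0x6c000014>>26=0x1b ⇒ jmp (J)
  [25:0] imm=20 = $20
+0x04: a2 c0 00 00 ⇒ word 0xa2c00000 (big)
  op=0xa2c00000>>26=0x28 ⇒ str (RR)
  [25:23] rd=5 = R5
  [22:20] rs=4 = R4
+0x08: 45 00 00 00 ⇒ word 0x45000000 (big)
  op=0x45000000>>26=0x11 ⇒ inc (R)
  [25:23] rd=2 = R2
+0x0c: 64 7d de 9b ⇒ word 0x647dde9b (big)
  op=0x647dde9b>>26=0x19 ⇒ cmpi (RI)
  [25:23] rd=0 = R0
  [22:0] imm=8248987 = $8248987

jmp $20; str R5, R4; inc R2; cmpi R0, $8248987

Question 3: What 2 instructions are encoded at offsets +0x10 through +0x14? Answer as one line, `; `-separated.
+0x10: a3 c0 00 00 ⇒ word 0xa3c00000 (big)
  top 6b → 0x28 → str [RR]
  rd@[25:23]=0x7 ⇒ R7
  rs@[22:20]=0x4 ⇒ R4
+0x14: 23 d0 00 00 ⇒ word 0x23d00000 (big)
  top 6b → 0x8 → shr [RR]
  rd@[25:23]=0x7 ⇒ R7
  rs@[22:20]=0x5 ⇒ R5

str R7, R4; shr R7, R5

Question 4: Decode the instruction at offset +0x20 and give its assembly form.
[20] 58 00 00 00 → 0x58000000
  top 6b → 0x16 → stop [N]

stop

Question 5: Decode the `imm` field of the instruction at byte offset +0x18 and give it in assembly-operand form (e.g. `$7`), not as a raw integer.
off 0x18: read bf 38 cf f8 as big → 0xbf38cff8
  opcode bits[31:26]=0x2f: set/RI
  [25:23] rd=6 = R6
  [22:0] imm=3723256 = $3723256

$3723256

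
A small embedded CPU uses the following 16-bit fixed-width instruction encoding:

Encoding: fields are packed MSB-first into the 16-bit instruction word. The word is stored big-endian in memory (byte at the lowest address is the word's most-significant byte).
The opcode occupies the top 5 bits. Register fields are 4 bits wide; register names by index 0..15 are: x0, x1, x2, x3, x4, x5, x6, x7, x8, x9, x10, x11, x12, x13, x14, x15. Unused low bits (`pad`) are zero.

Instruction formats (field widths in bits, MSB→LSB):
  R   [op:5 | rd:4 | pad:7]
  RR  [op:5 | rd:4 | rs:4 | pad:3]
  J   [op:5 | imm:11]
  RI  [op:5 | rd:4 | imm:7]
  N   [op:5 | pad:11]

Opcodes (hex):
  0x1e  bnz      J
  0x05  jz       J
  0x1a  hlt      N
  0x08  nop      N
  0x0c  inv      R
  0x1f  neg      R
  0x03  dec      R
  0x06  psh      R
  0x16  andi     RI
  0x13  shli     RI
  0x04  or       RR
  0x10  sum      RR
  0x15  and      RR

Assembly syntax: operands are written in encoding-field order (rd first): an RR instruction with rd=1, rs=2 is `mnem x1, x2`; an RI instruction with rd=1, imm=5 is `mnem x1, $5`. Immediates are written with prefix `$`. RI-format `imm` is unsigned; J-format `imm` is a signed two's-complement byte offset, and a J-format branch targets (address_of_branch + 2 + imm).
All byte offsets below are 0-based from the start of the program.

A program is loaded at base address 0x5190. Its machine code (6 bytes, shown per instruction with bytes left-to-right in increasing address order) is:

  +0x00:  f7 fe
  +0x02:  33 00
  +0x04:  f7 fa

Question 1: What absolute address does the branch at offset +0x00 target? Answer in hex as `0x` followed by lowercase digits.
0x5190

[00] f7 fe → 0xf7fe
  top 5b → 0x1e → bnz [J]
  [10:0] imm=2046 (s11→-2) = $-2
  target = base 0x5190 + off 0x00 + 2 + imm -2 = 0x5190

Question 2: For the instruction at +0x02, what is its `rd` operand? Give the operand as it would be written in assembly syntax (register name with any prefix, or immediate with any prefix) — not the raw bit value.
x6

@+02  big-endian(33 00) = 0x3300
  top 5b → 0x6 → psh [R]
  rd@[10:7]=0x6 ⇒ x6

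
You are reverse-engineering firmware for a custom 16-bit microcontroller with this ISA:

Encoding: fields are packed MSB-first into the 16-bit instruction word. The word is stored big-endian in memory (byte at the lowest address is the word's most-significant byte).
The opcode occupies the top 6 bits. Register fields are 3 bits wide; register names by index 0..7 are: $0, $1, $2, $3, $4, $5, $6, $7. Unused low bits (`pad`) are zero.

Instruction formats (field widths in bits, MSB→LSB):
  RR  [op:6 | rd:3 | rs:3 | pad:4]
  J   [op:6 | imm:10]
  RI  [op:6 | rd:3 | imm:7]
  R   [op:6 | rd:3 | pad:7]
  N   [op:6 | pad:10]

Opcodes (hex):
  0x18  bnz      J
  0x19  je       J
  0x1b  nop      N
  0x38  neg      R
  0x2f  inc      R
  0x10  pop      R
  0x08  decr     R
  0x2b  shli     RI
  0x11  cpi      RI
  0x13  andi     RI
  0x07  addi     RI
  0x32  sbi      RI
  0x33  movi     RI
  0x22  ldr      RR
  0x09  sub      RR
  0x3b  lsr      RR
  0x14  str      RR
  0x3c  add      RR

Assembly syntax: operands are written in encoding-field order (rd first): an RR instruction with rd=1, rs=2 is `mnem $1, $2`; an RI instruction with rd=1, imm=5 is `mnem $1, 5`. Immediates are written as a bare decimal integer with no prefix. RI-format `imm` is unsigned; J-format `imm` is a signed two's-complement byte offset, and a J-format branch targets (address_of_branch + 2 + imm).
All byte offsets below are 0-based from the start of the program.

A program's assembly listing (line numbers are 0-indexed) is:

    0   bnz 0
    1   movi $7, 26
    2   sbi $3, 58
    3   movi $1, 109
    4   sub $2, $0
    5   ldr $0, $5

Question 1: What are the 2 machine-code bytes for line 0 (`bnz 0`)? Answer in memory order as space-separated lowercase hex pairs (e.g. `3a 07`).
60 00

0. bnz fields op=0x18:6|imm=0:10 → word 6000h → 60 00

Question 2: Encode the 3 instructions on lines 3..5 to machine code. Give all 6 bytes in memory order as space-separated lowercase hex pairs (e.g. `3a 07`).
L3: movi op=0x33:6|rd=1:3|imm=109:7 ⇒ 0xcced ⇒ big cc ed
L4: sub op=0x9:6|rd=2:3|rs=0:3|pad=0:4 ⇒ 0x2500 ⇒ big 25 00
L5: ldr op=0x22:6|rd=0:3|rs=5:3|pad=0:4 ⇒ 0x8850 ⇒ big 88 50

cc ed 25 00 88 50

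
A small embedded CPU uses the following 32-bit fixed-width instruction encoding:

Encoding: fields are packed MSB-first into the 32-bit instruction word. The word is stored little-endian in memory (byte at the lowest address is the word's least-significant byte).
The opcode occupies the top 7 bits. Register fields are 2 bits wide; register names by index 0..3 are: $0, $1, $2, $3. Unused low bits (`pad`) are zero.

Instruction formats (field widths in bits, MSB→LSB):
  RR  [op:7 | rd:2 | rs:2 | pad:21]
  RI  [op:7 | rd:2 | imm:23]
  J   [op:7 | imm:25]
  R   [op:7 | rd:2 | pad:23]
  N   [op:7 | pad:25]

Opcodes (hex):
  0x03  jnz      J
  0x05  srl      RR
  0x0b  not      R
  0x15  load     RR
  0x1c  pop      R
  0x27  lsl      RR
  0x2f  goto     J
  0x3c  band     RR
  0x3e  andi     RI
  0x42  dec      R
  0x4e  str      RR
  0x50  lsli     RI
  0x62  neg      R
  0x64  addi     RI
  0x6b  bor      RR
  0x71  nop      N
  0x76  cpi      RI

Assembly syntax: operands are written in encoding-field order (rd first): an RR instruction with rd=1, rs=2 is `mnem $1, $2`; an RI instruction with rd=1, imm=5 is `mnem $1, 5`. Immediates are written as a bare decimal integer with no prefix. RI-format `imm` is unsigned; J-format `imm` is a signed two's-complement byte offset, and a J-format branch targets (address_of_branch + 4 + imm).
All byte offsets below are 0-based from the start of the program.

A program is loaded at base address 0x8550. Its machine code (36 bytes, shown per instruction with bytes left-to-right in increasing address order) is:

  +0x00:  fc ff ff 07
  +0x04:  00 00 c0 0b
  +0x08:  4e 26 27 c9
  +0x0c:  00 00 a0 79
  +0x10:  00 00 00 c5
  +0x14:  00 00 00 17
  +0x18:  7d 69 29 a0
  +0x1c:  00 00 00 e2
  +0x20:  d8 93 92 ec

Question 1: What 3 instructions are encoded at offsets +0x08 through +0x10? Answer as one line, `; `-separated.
addi $2, 2565710; band $3, $1; neg $2

@+08  little-endian(4e 26 27 c9) = 0xc927264e
  top 7b → 0x64 → addi [RI]
  [24:23] rd=2 = $2
  [22:0] imm=2565710 = 2565710
@+0c  little-endian(00 00 a0 79) = 0x79a00000
  top 7b → 0x3c → band [RR]
  [24:23] rd=3 = $3
  [22:21] rs=1 = $1
@+10  little-endian(00 00 00 c5) = 0xc5000000
  top 7b → 0x62 → neg [R]
  [24:23] rd=2 = $2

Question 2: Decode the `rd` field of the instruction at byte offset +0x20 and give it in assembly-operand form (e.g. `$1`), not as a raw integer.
$1

off 0x20: read d8 93 92 ec as little → 0xec9293d8
  top 7b → 0x76 → cpi [RI]
  rd: (w>>23)&0x3=0x1 → $1
  imm: (w>>0)&0x7fffff=0x1293d8 → 1217496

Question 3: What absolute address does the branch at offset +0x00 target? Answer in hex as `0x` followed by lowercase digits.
0x8550

@+00  little-endian(fc ff ff 07) = 0x07fffffc
  top 7b → 0x3 → jnz [J]
  imm@[24:0]=0x1fffffc (s25→-4) ⇒ -4
  target = base 0x8550 + off 0x00 + 4 + imm -4 = 0x8550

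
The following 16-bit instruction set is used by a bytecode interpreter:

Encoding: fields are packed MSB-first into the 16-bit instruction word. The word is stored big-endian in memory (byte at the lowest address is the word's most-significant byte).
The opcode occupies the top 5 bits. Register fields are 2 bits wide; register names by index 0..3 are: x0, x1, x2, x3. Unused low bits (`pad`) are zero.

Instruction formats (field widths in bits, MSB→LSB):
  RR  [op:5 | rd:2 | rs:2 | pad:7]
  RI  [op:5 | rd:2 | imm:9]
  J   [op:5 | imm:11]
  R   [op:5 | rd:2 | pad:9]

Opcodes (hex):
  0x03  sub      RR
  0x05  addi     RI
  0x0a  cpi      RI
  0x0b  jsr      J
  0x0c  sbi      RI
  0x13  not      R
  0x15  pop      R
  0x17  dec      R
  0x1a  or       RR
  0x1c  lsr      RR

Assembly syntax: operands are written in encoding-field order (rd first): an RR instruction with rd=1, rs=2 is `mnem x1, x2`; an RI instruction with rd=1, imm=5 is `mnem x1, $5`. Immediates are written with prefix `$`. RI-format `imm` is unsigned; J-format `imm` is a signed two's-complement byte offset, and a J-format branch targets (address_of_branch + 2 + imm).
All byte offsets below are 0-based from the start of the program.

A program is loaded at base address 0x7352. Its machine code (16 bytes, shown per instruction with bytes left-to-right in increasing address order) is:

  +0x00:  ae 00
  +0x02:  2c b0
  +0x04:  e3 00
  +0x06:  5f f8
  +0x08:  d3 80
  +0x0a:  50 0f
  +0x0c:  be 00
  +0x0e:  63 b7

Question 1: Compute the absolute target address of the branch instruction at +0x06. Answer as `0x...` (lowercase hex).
[06] 5f f8 → 0x5ff8
  opcode bits[15:11]=0xb: jsr/J
  [10:0] imm=2040 (s11→-8) = $-8
  target = base 0x7352 + off 0x06 + 2 + imm -8 = 0x7352

0x7352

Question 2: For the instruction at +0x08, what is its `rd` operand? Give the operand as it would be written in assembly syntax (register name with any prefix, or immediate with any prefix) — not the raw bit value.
+0x08: d3 80 ⇒ word 0xd380 (big)
  top 5b → 0x1a → or [RR]
  [10:9] rd=1 = x1
  [8:7] rs=3 = x3

x1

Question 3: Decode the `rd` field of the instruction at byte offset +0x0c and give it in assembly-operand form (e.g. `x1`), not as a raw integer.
+0x0c: be 00 ⇒ word 0xbe00 (big)
  op=0xbe00>>11=0x17 ⇒ dec (R)
  rd: (w>>9)&0x3=0x3 → x3

x3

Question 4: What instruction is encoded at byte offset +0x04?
+0x04: e3 00 ⇒ word 0xe300 (big)
  op=0xe300>>11=0x1c ⇒ lsr (RR)
  rd@[10:9]=0x1 ⇒ x1
  rs@[8:7]=0x2 ⇒ x2

lsr x1, x2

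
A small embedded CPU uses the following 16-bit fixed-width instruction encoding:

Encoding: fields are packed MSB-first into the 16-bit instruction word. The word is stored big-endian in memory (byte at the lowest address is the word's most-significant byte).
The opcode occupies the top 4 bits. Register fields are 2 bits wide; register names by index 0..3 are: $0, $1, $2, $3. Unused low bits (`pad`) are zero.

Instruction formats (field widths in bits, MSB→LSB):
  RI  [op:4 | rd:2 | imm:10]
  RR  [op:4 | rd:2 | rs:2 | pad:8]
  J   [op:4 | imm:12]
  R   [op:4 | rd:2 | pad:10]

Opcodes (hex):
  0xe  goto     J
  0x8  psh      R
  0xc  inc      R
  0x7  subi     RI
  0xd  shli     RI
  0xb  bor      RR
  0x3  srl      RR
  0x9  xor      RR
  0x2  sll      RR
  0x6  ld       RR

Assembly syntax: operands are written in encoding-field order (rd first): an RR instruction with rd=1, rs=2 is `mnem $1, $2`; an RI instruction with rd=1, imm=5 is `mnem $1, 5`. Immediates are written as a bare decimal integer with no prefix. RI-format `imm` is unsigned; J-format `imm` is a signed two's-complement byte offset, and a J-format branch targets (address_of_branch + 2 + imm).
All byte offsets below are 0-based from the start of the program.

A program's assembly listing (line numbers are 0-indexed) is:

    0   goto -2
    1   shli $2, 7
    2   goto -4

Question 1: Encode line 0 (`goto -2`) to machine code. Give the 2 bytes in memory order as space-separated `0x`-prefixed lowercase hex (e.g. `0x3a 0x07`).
0xef 0xfe

line 0 (goto): pack op=0xe:4|imm=-2:12 = 0xeffe; big→ ef fe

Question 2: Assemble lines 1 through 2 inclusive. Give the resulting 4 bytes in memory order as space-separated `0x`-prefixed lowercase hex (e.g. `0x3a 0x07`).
line 1 (shli): pack op=0xd:4|rd=2:2|imm=7:10 = 0xd807; big→ d8 07
line 2 (goto): pack op=0xe:4|imm=-4:12 = 0xeffc; big→ ef fc

0xd8 0x07 0xef 0xfc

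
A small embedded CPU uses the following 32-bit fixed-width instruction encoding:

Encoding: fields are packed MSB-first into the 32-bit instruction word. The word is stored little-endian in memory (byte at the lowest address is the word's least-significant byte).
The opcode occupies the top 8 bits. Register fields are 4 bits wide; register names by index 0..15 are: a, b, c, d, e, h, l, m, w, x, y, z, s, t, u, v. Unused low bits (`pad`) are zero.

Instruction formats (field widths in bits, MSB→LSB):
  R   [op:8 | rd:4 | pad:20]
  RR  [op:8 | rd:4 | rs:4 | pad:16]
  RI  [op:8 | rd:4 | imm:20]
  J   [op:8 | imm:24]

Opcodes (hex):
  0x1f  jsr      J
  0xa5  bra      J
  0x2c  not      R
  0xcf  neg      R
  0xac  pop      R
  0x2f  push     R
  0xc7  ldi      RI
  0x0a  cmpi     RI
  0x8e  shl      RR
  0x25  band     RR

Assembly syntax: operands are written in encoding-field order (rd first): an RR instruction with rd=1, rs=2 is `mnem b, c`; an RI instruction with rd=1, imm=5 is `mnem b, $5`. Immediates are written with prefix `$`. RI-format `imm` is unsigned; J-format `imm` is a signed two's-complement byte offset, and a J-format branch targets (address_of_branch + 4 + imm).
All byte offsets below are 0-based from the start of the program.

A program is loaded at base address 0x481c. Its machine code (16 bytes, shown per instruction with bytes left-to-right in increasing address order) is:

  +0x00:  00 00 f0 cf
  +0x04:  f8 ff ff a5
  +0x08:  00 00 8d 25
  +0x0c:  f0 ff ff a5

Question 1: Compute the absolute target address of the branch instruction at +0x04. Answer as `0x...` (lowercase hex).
0x481c

+0x04: f8 ff ff a5 ⇒ word 0xa5fffff8 (little)
  top 8b → 0xa5 → bra [J]
  imm: (w>>0)&0xffffff=0xfffff8 (s24→-8) → $-8
  target = base 0x481c + off 0x04 + 4 + imm -8 = 0x481c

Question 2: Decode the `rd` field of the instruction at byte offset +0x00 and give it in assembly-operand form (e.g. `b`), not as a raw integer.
+0x00: 00 00 f0 cf ⇒ word 0xcff00000 (little)
  top 8b → 0xcf → neg [R]
  rd: (w>>20)&0xf=0xf → v

v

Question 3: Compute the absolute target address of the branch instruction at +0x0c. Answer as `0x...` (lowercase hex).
[0c] f0 ff ff a5 → 0xa5fffff0
  top 8b → 0xa5 → bra [J]
  imm@[23:0]=0xfffff0 (s24→-16) ⇒ $-16
  target = base 0x481c + off 0x0c + 4 + imm -16 = 0x481c

0x481c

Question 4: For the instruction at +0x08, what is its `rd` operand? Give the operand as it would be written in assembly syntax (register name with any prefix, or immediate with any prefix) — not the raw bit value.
w

@+08  little-endian(00 00 8d 25) = 0x258d0000
  opcode bits[31:24]=0x25: band/RR
  rd@[23:20]=0x8 ⇒ w
  rs@[19:16]=0xd ⇒ t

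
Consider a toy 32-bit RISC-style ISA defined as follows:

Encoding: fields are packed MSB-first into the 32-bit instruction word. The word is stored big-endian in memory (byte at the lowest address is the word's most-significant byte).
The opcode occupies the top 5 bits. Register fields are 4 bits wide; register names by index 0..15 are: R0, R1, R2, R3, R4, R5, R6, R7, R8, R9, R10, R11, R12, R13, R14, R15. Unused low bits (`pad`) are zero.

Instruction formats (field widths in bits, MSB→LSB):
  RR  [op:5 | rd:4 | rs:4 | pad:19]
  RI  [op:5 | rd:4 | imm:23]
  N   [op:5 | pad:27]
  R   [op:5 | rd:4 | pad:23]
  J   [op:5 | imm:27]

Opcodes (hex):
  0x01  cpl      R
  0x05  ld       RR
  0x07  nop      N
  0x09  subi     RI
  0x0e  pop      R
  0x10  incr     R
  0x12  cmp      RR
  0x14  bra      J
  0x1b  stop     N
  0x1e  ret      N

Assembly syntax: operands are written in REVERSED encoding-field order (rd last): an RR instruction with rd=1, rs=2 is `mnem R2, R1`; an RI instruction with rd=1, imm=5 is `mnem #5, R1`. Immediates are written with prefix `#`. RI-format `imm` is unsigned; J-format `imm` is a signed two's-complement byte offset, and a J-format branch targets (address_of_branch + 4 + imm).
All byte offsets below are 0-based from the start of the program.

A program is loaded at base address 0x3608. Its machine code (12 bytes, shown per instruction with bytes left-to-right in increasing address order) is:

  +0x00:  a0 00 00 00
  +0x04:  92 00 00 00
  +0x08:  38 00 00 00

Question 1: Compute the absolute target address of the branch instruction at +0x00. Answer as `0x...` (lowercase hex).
+0x00: a0 00 00 00 ⇒ word 0xa0000000 (big)
  op=0xa0000000>>27=0x14 ⇒ bra (J)
  imm@[26:0]=0x0 ⇒ #0
  target = base 0x3608 + off 0x00 + 4 + imm 0 = 0x360c

0x360c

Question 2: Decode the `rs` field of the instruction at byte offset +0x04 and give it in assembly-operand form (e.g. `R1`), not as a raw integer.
@+04  big-endian(92 00 00 00) = 0x92000000
  opcode bits[31:27]=0x12: cmp/RR
  rd: (w>>23)&0xf=0x4 → R4
  rs: (w>>19)&0xf=0x0 → R0

R0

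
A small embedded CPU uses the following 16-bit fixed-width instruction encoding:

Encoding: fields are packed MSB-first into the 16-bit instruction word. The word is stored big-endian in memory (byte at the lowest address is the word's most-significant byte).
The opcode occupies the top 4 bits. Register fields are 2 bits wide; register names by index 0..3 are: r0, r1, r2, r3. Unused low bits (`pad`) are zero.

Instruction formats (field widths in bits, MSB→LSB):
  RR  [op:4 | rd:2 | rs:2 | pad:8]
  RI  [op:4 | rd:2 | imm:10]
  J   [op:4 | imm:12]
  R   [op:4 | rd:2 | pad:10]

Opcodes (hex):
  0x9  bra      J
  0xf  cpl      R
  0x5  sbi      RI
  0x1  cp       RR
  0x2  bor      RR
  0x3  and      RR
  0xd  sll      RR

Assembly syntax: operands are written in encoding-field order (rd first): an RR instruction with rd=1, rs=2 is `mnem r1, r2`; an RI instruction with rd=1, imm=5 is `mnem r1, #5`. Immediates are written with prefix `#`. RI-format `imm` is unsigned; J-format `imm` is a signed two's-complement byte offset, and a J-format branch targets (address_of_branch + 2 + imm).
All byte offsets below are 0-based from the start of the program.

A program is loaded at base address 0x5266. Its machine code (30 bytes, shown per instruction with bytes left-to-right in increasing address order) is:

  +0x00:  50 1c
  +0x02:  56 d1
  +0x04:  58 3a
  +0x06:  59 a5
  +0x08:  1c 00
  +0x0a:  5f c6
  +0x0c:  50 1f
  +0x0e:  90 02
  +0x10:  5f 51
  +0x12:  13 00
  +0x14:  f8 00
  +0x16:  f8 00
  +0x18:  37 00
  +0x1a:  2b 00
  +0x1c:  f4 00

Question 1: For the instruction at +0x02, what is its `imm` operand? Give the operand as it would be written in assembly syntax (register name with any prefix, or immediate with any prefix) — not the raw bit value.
@+02  big-endian(56 d1) = 0x56d1
  top 4b → 0x5 → sbi [RI]
  [11:10] rd=1 = r1
  [9:0] imm=721 = #721

#721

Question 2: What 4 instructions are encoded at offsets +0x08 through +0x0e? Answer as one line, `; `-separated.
+0x08: 1c 00 ⇒ word 0x1c00 (big)
  op=0x1c00>>12=0x1 ⇒ cp (RR)
  rd: (w>>10)&0x3=0x3 → r3
  rs: (w>>8)&0x3=0x0 → r0
+0x0a: 5f c6 ⇒ word 0x5fc6 (big)
  op=0x5fc6>>12=0x5 ⇒ sbi (RI)
  rd: (w>>10)&0x3=0x3 → r3
  imm: (w>>0)&0x3ff=0x3c6 → #966
+0x0c: 50 1f ⇒ word 0x501f (big)
  op=0x501f>>12=0x5 ⇒ sbi (RI)
  rd: (w>>10)&0x3=0x0 → r0
  imm: (w>>0)&0x3ff=0x1f → #31
+0x0e: 90 02 ⇒ word 0x9002 (big)
  op=0x9002>>12=0x9 ⇒ bra (J)
  imm: (w>>0)&0xfff=0x2 → #2

cp r3, r0; sbi r3, #966; sbi r0, #31; bra #2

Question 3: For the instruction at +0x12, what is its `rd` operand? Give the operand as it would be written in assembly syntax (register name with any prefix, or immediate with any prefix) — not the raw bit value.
@+12  big-endian(13 00) = 0x1300
  op=0x1300>>12=0x1 ⇒ cp (RR)
  [11:10] rd=0 = r0
  [9:8] rs=3 = r3

r0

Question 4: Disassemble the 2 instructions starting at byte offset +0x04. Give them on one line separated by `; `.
sbi r2, #58; sbi r2, #421

off 0x04: read 58 3a as big → 0x583a
  op=0x583a>>12=0x5 ⇒ sbi (RI)
  rd@[11:10]=0x2 ⇒ r2
  imm@[9:0]=0x3a ⇒ #58
off 0x06: read 59 a5 as big → 0x59a5
  op=0x59a5>>12=0x5 ⇒ sbi (RI)
  rd@[11:10]=0x2 ⇒ r2
  imm@[9:0]=0x1a5 ⇒ #421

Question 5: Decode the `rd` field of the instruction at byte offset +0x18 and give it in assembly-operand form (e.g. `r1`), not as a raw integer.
r1

+0x18: 37 00 ⇒ word 0x3700 (big)
  opcode bits[15:12]=0x3: and/RR
  rd: (w>>10)&0x3=0x1 → r1
  rs: (w>>8)&0x3=0x3 → r3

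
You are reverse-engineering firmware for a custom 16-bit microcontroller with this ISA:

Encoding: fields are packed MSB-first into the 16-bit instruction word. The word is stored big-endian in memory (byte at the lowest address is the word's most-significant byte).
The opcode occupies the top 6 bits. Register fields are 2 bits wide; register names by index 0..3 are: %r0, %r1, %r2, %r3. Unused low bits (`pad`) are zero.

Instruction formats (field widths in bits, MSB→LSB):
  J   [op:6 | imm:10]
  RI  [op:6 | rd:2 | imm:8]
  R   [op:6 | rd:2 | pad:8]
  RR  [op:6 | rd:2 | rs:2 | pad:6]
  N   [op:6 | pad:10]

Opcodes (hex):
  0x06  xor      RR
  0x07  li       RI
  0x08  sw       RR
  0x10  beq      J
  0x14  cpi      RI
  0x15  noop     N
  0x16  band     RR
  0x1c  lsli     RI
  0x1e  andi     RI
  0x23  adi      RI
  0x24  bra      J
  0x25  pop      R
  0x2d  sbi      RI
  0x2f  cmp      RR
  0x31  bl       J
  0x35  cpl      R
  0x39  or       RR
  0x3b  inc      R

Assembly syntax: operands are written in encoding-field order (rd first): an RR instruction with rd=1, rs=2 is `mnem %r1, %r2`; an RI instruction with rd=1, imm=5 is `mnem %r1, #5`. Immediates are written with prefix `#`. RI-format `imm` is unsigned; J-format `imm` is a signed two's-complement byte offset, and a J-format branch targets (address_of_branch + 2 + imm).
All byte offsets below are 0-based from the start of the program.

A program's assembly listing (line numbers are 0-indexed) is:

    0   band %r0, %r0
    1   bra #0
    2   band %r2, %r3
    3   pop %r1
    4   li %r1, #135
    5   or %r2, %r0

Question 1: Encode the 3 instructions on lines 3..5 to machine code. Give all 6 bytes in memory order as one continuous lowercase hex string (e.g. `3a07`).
3. pop fields op=0x25:6|rd=1:2|pad=0:8 → word 9500h → 95 00
4. li fields op=0x7:6|rd=1:2|imm=135:8 → word 1d87h → 1d 87
5. or fields op=0x39:6|rd=2:2|rs=0:2|pad=0:6 → word e600h → e6 00

95001d87e600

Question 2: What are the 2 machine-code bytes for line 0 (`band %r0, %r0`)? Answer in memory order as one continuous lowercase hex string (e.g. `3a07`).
line 0 (band): pack op=0x16:6|rd=0:2|rs=0:2|pad=0:6 = 0x5800; big→ 58 00

5800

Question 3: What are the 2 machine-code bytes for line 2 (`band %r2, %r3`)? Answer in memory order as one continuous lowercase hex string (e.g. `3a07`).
line 2 (band): pack op=0x16:6|rd=2:2|rs=3:2|pad=0:6 = 0x5ac0; big→ 5a c0

5ac0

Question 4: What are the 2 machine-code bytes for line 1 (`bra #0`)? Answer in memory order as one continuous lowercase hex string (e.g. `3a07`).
9000

line 1 (bra): pack op=0x24:6|imm=0:10 = 0x9000; big→ 90 00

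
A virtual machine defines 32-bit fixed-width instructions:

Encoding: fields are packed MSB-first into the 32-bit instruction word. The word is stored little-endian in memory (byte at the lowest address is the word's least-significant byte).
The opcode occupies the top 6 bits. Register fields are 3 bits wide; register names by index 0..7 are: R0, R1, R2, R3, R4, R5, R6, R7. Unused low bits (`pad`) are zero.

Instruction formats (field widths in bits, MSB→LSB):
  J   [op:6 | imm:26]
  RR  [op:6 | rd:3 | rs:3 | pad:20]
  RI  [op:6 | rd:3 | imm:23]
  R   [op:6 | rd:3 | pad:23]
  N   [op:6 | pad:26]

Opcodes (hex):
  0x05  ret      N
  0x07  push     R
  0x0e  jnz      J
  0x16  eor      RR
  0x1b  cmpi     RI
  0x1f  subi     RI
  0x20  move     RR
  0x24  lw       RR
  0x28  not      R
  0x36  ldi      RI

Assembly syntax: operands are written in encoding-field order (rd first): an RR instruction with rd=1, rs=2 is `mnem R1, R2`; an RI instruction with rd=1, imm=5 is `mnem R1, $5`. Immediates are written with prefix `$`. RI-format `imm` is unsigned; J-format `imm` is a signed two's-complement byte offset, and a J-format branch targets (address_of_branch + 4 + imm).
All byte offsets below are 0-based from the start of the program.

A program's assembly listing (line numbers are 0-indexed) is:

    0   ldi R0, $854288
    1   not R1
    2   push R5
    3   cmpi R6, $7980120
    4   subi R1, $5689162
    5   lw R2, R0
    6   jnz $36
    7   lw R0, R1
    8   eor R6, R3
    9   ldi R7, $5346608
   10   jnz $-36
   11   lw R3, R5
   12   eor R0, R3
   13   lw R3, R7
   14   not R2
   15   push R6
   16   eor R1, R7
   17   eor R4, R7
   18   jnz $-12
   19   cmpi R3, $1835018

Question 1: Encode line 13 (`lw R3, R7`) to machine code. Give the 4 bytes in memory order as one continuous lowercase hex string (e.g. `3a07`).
0000f091

13. lw fields op=0x24:6|rd=3:3|rs=7:3|pad=0:20 → word 91f00000h → 00 00 f0 91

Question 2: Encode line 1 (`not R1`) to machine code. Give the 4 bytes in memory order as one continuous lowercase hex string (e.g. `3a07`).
L1: not op=0x28:6|rd=1:3|pad=0:23 ⇒ 0xa0800000 ⇒ little 00 00 80 a0

000080a0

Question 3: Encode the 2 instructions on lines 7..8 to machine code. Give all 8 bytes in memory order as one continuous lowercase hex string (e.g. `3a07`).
7. lw fields op=0x24:6|rd=0:3|rs=1:3|pad=0:20 → word 90100000h → 00 00 10 90
8. eor fields op=0x16:6|rd=6:3|rs=3:3|pad=0:20 → word 5b300000h → 00 00 30 5b

000010900000305b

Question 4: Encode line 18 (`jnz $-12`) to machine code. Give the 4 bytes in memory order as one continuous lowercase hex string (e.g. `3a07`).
f4ffff3b

line 18 (jnz): pack op=0xe:6|imm=-12:26 = 0x3bfffff4; little→ f4 ff ff 3b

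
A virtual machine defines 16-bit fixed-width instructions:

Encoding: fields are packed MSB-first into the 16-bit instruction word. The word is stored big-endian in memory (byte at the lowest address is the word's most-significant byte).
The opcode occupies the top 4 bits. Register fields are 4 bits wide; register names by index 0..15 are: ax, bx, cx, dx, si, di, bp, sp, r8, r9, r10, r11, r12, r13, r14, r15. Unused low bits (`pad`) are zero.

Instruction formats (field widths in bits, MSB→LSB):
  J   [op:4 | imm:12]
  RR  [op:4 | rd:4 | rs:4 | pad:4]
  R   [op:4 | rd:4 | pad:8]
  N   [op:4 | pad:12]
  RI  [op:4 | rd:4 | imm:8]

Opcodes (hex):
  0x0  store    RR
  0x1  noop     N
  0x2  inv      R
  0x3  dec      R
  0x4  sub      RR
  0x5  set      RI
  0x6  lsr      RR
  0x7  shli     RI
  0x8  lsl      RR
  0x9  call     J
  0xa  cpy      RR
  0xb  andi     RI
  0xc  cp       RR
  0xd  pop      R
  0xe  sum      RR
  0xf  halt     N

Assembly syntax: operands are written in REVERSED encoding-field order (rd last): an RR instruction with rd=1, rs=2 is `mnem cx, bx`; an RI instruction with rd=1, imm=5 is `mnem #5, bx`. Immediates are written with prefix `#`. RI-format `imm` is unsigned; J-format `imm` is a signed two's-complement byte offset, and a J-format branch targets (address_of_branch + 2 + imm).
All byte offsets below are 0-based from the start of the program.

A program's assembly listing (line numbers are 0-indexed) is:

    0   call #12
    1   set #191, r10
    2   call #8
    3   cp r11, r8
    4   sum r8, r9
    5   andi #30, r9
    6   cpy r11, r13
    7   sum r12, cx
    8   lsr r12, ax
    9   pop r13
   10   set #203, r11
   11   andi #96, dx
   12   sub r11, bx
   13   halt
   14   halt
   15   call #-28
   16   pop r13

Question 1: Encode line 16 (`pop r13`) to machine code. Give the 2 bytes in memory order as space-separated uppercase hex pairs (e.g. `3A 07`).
DD 00

16. pop fields op=0xd:4|rd=13:4|pad=0:8 → word dd00h → dd 00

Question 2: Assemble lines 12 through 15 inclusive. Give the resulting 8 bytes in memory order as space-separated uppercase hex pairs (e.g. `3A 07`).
L12: sub op=0x4:4|rd=1:4|rs=11:4|pad=0:4 ⇒ 0x41b0 ⇒ big 41 b0
L13: halt op=0xf:4|pad=0:12 ⇒ 0xf000 ⇒ big f0 00
L14: halt op=0xf:4|pad=0:12 ⇒ 0xf000 ⇒ big f0 00
L15: call op=0x9:4|imm=-28:12 ⇒ 0x9fe4 ⇒ big 9f e4

41 B0 F0 00 F0 00 9F E4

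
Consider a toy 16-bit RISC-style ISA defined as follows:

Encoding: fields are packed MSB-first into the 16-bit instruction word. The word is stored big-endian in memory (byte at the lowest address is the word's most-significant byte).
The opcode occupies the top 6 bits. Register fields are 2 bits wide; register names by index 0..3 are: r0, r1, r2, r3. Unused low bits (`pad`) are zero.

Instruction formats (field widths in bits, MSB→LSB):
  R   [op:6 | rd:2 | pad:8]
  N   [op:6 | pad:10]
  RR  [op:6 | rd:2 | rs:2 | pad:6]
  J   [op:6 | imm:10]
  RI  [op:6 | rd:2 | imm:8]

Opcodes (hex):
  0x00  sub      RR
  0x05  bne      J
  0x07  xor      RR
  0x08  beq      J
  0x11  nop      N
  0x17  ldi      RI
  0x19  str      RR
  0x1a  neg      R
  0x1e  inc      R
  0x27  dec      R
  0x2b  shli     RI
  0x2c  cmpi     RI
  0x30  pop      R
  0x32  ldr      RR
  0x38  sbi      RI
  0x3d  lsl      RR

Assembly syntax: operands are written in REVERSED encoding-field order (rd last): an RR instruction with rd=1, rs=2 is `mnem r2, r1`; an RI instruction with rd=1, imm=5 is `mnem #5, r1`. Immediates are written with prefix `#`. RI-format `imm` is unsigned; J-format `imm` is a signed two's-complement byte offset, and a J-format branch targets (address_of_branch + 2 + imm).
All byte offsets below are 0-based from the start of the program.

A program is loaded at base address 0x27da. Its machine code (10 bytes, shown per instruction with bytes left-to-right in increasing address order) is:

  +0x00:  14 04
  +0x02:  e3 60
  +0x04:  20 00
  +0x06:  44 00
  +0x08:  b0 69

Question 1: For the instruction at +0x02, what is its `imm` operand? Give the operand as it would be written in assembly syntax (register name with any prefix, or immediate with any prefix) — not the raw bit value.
@+02  big-endian(e3 60) = 0xe360
  opcode bits[15:10]=0x38: sbi/RI
  rd: (w>>8)&0x3=0x3 → r3
  imm: (w>>0)&0xff=0x60 → #96

#96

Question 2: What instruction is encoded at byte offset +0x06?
nop

+0x06: 44 00 ⇒ word 0x4400 (big)
  top 6b → 0x11 → nop [N]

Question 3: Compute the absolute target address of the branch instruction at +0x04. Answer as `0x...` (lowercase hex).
+0x04: 20 00 ⇒ word 0x2000 (big)
  opcode bits[15:10]=0x8: beq/J
  imm@[9:0]=0x0 ⇒ #0
  target = base 0x27da + off 0x04 + 2 + imm 0 = 0x27e0

0x27e0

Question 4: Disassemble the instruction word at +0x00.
bne #4

+0x00: 14 04 ⇒ word 0x1404 (big)
  opcode bits[15:10]=0x5: bne/J
  imm@[9:0]=0x4 ⇒ #4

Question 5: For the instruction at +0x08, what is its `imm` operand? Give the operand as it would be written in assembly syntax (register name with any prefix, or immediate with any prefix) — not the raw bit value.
off 0x08: read b0 69 as big → 0xb069
  op=0xb069>>10=0x2c ⇒ cmpi (RI)
  rd: (w>>8)&0x3=0x0 → r0
  imm: (w>>0)&0xff=0x69 → #105

#105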